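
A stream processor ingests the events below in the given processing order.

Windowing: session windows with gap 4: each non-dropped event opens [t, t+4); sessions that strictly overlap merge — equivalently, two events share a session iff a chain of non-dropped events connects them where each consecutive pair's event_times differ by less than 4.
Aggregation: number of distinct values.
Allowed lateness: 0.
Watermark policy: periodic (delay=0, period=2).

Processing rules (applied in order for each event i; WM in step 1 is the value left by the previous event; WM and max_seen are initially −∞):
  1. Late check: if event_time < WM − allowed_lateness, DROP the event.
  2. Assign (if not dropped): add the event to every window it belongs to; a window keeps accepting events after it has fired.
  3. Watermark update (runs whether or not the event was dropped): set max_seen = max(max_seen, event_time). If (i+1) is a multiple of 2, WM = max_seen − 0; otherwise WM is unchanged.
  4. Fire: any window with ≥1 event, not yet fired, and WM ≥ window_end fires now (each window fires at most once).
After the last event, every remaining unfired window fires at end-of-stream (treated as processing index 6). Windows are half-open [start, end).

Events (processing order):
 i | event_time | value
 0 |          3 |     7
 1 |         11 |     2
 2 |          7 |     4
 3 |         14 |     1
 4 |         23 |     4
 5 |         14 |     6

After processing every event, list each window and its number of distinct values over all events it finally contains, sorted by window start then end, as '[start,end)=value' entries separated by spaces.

[3,7)=1 [11,18)=3 [23,27)=1

i=0 t=3 v=7: → [3,7); WM=−∞
i=1 t=11 v=2: → [11,15); WM=11
i=2 t=7 v=4: DROP (t<11-0); WM=11
i=3 t=14 v=1: → [11,18); WM=14
i=4 t=23 v=4: → [23,27); WM=14
i=5 t=14 v=6: → [11,18); WM=23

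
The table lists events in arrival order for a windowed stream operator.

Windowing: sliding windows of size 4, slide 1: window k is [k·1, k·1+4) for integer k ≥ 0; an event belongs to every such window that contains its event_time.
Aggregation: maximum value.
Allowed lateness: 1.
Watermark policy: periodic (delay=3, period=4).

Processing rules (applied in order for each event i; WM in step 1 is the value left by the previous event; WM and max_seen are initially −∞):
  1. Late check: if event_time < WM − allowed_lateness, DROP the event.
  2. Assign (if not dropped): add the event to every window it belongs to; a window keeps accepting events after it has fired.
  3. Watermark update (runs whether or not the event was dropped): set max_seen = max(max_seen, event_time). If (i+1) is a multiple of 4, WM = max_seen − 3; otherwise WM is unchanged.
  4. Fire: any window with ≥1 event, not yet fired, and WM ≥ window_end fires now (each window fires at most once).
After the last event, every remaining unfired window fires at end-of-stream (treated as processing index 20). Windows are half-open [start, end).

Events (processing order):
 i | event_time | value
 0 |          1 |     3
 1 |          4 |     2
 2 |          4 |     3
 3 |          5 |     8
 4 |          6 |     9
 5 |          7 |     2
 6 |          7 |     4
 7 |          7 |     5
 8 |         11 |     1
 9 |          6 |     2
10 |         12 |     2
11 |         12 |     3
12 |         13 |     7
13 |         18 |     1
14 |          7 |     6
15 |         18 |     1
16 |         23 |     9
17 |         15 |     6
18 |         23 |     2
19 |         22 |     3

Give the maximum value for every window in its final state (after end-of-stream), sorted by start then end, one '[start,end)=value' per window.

i=0 t=1 v=3: → [1,5),[0,4); WM=−∞
i=1 t=4 v=2: → [4,8),[3,7),[2,6),[1,5); WM=−∞
i=2 t=4 v=3: → [4,8),[3,7),[2,6),[1,5); WM=−∞
i=3 t=5 v=8: → [5,9),[4,8),[3,7),[2,6); WM=2
i=4 t=6 v=9: → [6,10),[5,9),[4,8),[3,7); WM=2
i=5 t=7 v=2: → [7,11),[6,10),[5,9),[4,8); WM=2
i=6 t=7 v=4: → [7,11),[6,10),[5,9),[4,8); WM=2
i=7 t=7 v=5: → [7,11),[6,10),[5,9),[4,8); WM=4; [0,4) fires=3
i=8 t=11 v=1: → [11,15),[10,14),[9,13),[8,12); WM=4
i=9 t=6 v=2: → [6,10),[5,9),[4,8),[3,7); WM=4
i=10 t=12 v=2: → [12,16),[11,15),[10,14),[9,13); WM=4
i=11 t=12 v=3: → [12,16),[11,15),[10,14),[9,13); WM=9; [1,5) fires=3 [2,6) fires=8 [3,7) fires=9 [4,8) fires=9 [5,9) fires=9
i=12 t=13 v=7: → [13,17),[12,16),[11,15),[10,14); WM=9
i=13 t=18 v=1: → [18,22),[17,21),[16,20),[15,19); WM=9
i=14 t=7 v=6: DROP (t<9-1); WM=9
i=15 t=18 v=1: → [18,22),[17,21),[16,20),[15,19); WM=15; [6,10) fires=9 [7,11) fires=5 [8,12) fires=1 [9,13) fires=3 [10,14) fires=7 [11,15) fires=7
i=16 t=23 v=9: → [23,27),[22,26),[21,25),[20,24); WM=15
i=17 t=15 v=6: → [15,19),[14,18),[13,17),[12,16); WM=15
i=18 t=23 v=2: → [23,27),[22,26),[21,25),[20,24); WM=15
i=19 t=22 v=3: → [22,26),[21,25),[20,24),[19,23); WM=20; [12,16) fires=7 [13,17) fires=7 [14,18) fires=6 [15,19) fires=6 [16,20) fires=1

[0,4)=3 [1,5)=3 [2,6)=8 [3,7)=9 [4,8)=9 [5,9)=9 [6,10)=9 [7,11)=5 [8,12)=1 [9,13)=3 [10,14)=7 [11,15)=7 [12,16)=7 [13,17)=7 [14,18)=6 [15,19)=6 [16,20)=1 [17,21)=1 [18,22)=1 [19,23)=3 [20,24)=9 [21,25)=9 [22,26)=9 [23,27)=9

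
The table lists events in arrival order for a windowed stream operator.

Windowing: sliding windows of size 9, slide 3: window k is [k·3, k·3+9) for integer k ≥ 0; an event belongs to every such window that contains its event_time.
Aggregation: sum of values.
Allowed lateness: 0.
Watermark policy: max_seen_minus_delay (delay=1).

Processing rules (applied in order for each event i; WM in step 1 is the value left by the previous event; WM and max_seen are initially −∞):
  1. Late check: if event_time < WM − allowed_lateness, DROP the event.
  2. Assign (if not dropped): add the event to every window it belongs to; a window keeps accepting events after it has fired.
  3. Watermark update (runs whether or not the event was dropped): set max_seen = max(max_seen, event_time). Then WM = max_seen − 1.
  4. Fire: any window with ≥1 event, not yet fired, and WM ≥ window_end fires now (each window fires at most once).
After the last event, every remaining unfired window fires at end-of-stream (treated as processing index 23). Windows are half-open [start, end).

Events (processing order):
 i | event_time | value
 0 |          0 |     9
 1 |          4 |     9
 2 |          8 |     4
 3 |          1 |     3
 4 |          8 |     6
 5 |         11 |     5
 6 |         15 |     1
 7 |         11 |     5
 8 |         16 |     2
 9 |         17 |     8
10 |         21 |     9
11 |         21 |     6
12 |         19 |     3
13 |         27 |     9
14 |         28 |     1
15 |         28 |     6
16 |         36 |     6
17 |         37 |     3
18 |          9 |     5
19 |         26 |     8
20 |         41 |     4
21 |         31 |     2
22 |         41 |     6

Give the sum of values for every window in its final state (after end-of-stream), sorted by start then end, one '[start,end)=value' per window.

i=0 t=0 v=9: → [0,9); WM=-1
i=1 t=4 v=9: → [3,12),[0,9); WM=3
i=2 t=8 v=4: → [6,15),[3,12),[0,9); WM=7
i=3 t=1 v=3: DROP (t<7-0); WM=7
i=4 t=8 v=6: → [6,15),[3,12),[0,9); WM=7
i=5 t=11 v=5: → [9,18),[6,15),[3,12); WM=10; [0,9) fires=28
i=6 t=15 v=1: → [15,24),[12,21),[9,18); WM=14; [3,12) fires=24
i=7 t=11 v=5: DROP (t<14-0); WM=14
i=8 t=16 v=2: → [15,24),[12,21),[9,18); WM=15; [6,15) fires=15
i=9 t=17 v=8: → [15,24),[12,21),[9,18); WM=16
i=10 t=21 v=9: → [21,30),[18,27),[15,24); WM=20; [9,18) fires=16
i=11 t=21 v=6: → [21,30),[18,27),[15,24); WM=20
i=12 t=19 v=3: DROP (t<20-0); WM=20
i=13 t=27 v=9: → [27,36),[24,33),[21,30); WM=26; [12,21) fires=11 [15,24) fires=26
i=14 t=28 v=1: → [27,36),[24,33),[21,30); WM=27; [18,27) fires=15
i=15 t=28 v=6: → [27,36),[24,33),[21,30); WM=27
i=16 t=36 v=6: → [36,45),[33,42),[30,39); WM=35; [21,30) fires=31 [24,33) fires=16
i=17 t=37 v=3: → [36,45),[33,42),[30,39); WM=36; [27,36) fires=16
i=18 t=9 v=5: DROP (t<36-0); WM=36
i=19 t=26 v=8: DROP (t<36-0); WM=36
i=20 t=41 v=4: → [39,48),[36,45),[33,42); WM=40; [30,39) fires=9
i=21 t=31 v=2: DROP (t<40-0); WM=40
i=22 t=41 v=6: → [39,48),[36,45),[33,42); WM=40

[0,9)=28 [3,12)=24 [6,15)=15 [9,18)=16 [12,21)=11 [15,24)=26 [18,27)=15 [21,30)=31 [24,33)=16 [27,36)=16 [30,39)=9 [33,42)=19 [36,45)=19 [39,48)=10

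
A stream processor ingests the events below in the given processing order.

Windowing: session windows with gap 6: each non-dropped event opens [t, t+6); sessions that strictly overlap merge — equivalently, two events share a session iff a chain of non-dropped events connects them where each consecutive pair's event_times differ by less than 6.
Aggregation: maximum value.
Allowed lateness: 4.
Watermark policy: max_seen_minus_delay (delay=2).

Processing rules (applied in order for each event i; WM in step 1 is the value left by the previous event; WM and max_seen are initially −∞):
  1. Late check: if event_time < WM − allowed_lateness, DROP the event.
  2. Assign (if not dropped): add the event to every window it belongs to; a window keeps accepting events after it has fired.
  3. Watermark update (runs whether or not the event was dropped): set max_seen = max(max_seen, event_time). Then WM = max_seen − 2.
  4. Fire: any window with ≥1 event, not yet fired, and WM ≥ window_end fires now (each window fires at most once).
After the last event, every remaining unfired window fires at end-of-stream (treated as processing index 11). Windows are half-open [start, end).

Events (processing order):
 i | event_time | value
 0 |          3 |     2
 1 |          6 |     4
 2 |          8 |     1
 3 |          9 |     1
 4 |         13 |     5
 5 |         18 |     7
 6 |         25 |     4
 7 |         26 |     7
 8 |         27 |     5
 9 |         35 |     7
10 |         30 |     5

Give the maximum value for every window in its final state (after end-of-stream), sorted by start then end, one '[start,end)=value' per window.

[3,24)=7 [25,41)=7

i=0 t=3 v=2: → [3,9); WM=1
i=1 t=6 v=4: → [3,12); WM=4
i=2 t=8 v=1: → [3,14); WM=6
i=3 t=9 v=1: → [3,15); WM=7
i=4 t=13 v=5: → [3,19); WM=11
i=5 t=18 v=7: → [3,24); WM=16
i=6 t=25 v=4: → [25,31); WM=23
i=7 t=26 v=7: → [25,32); WM=24
i=8 t=27 v=5: → [25,33); WM=25
i=9 t=35 v=7: → [35,41); WM=33
i=10 t=30 v=5: → [25,41); WM=33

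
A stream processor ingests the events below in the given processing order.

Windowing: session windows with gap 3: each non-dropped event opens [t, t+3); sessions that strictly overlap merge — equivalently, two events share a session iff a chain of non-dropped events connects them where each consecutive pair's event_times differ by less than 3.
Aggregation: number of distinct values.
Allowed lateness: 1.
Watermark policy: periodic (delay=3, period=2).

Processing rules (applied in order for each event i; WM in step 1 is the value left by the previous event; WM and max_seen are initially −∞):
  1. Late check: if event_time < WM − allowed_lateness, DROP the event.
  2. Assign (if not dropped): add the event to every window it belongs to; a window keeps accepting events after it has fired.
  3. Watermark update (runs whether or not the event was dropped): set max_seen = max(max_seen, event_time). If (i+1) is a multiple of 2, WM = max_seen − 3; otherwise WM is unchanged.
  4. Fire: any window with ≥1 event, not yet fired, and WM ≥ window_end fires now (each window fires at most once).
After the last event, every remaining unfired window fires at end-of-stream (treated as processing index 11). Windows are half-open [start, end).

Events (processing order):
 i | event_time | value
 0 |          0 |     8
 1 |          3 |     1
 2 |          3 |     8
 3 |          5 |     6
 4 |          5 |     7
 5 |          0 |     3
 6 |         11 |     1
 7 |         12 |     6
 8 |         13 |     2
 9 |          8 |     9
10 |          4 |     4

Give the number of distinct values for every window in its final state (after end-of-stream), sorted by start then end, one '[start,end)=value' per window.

i=0 t=0 v=8: → [0,3); WM=−∞
i=1 t=3 v=1: → [3,6); WM=0
i=2 t=3 v=8: → [3,6); WM=0
i=3 t=5 v=6: → [3,8); WM=2
i=4 t=5 v=7: → [3,8); WM=2
i=5 t=0 v=3: DROP (t<2-1); WM=2
i=6 t=11 v=1: → [11,14); WM=2
i=7 t=12 v=6: → [11,15); WM=9
i=8 t=13 v=2: → [11,16); WM=9
i=9 t=8 v=9: → [8,11); WM=10
i=10 t=4 v=4: DROP (t<10-1); WM=10

[0,3)=1 [3,8)=4 [8,11)=1 [11,16)=3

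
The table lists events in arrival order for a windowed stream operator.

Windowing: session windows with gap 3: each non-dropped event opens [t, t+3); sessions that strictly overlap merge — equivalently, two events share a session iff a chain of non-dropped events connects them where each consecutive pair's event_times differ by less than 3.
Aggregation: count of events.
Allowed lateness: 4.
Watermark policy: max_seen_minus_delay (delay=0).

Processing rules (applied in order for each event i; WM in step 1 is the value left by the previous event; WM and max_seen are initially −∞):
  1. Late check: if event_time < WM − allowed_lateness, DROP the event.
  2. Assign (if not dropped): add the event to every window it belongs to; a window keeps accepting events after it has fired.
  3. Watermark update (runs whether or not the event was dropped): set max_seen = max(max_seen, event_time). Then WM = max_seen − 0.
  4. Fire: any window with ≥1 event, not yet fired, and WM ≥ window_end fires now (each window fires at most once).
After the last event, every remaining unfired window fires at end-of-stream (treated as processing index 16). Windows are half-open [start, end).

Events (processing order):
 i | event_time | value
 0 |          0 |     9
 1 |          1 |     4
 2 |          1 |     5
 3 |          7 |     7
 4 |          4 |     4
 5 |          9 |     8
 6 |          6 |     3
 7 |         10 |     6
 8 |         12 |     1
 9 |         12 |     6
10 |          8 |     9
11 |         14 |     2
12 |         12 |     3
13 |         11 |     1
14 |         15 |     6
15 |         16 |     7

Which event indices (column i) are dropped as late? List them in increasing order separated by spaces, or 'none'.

i=0 t=0 v=9: → [0,3); WM=0
i=1 t=1 v=4: → [0,4); WM=1
i=2 t=1 v=5: → [0,4); WM=1
i=3 t=7 v=7: → [7,10); WM=7
i=4 t=4 v=4: → [4,7); WM=7
i=5 t=9 v=8: → [7,12); WM=9
i=6 t=6 v=3: → [4,12); WM=9
i=7 t=10 v=6: → [4,13); WM=10
i=8 t=12 v=1: → [4,15); WM=12
i=9 t=12 v=6: → [4,15); WM=12
i=10 t=8 v=9: → [4,15); WM=12
i=11 t=14 v=2: → [4,17); WM=14
i=12 t=12 v=3: → [4,17); WM=14
i=13 t=11 v=1: → [4,17); WM=14
i=14 t=15 v=6: → [4,18); WM=15
i=15 t=16 v=7: → [4,19); WM=16

none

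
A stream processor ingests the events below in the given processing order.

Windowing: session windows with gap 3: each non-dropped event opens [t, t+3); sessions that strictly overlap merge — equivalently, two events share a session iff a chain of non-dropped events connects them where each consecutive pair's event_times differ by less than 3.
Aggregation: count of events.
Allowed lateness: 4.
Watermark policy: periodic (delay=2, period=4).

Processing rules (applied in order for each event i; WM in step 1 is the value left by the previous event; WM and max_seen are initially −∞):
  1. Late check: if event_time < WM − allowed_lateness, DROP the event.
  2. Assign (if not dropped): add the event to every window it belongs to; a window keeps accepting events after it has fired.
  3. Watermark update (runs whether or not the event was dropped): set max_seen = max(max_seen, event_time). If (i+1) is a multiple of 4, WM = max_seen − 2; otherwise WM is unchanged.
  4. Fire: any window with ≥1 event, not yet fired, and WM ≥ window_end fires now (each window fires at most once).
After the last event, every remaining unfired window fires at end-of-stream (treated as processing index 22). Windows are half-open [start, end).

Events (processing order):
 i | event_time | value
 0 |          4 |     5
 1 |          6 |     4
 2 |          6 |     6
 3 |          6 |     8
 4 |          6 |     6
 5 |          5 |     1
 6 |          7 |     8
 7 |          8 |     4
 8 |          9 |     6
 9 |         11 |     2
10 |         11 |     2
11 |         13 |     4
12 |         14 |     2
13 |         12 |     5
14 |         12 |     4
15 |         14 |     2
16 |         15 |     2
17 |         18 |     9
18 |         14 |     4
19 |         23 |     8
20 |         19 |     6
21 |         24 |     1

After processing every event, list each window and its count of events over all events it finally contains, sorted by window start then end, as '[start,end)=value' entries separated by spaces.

i=0 t=4 v=5: → [4,7); WM=−∞
i=1 t=6 v=4: → [4,9); WM=−∞
i=2 t=6 v=6: → [4,9); WM=−∞
i=3 t=6 v=8: → [4,9); WM=4
i=4 t=6 v=6: → [4,9); WM=4
i=5 t=5 v=1: → [4,9); WM=4
i=6 t=7 v=8: → [4,10); WM=4
i=7 t=8 v=4: → [4,11); WM=6
i=8 t=9 v=6: → [4,12); WM=6
i=9 t=11 v=2: → [4,14); WM=6
i=10 t=11 v=2: → [4,14); WM=6
i=11 t=13 v=4: → [4,16); WM=11
i=12 t=14 v=2: → [4,17); WM=11
i=13 t=12 v=5: → [4,17); WM=11
i=14 t=12 v=4: → [4,17); WM=11
i=15 t=14 v=2: → [4,17); WM=12
i=16 t=15 v=2: → [4,18); WM=12
i=17 t=18 v=9: → [18,21); WM=12
i=18 t=14 v=4: → [4,18); WM=12
i=19 t=23 v=8: → [23,26); WM=21
i=20 t=19 v=6: → [18,22); WM=21
i=21 t=24 v=1: → [23,27); WM=21

[4,18)=18 [18,22)=2 [23,27)=2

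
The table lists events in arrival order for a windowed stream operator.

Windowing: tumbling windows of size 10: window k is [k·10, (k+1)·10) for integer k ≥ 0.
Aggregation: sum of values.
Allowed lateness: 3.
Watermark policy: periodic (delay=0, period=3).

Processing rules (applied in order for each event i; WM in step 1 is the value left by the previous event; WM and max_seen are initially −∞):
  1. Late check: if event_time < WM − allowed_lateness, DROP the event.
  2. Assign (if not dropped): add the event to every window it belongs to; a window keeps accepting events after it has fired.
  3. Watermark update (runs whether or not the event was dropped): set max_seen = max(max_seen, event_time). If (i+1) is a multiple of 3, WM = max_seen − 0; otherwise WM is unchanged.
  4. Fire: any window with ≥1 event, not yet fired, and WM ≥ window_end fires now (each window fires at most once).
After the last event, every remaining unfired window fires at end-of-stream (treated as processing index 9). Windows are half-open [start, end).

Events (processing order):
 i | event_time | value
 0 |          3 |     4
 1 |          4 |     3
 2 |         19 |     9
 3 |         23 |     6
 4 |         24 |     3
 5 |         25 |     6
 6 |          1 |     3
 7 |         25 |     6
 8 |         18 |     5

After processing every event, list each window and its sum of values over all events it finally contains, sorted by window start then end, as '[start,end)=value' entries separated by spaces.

[0,10)=7 [10,20)=9 [20,30)=21

i=0 t=3 v=4: → [0,10); WM=−∞
i=1 t=4 v=3: → [0,10); WM=−∞
i=2 t=19 v=9: → [10,20); WM=19; [0,10) fires=7
i=3 t=23 v=6: → [20,30); WM=19
i=4 t=24 v=3: → [20,30); WM=19
i=5 t=25 v=6: → [20,30); WM=25; [10,20) fires=9
i=6 t=1 v=3: DROP (t<25-3); WM=25
i=7 t=25 v=6: → [20,30); WM=25
i=8 t=18 v=5: DROP (t<25-3); WM=25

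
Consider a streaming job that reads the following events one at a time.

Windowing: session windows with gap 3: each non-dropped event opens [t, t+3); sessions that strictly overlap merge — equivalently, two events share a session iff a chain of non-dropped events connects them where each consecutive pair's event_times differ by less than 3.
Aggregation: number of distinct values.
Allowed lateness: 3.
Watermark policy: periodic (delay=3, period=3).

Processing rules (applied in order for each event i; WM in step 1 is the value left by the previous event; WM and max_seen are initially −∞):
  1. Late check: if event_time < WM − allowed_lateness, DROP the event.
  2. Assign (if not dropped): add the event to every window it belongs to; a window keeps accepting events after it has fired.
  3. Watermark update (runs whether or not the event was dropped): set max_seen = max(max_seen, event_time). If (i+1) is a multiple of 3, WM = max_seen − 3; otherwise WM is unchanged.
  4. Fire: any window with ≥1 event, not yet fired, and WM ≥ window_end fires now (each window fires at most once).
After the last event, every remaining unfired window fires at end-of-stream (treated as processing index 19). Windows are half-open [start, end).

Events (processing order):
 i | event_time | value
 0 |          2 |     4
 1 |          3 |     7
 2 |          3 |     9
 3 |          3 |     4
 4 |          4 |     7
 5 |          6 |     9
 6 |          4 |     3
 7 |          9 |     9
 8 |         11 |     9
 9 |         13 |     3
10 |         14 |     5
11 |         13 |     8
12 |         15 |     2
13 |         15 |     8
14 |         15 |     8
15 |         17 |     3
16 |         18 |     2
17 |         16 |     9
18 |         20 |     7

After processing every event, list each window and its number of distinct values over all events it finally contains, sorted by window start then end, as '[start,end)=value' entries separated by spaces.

i=0 t=2 v=4: → [2,5); WM=−∞
i=1 t=3 v=7: → [2,6); WM=−∞
i=2 t=3 v=9: → [2,6); WM=0
i=3 t=3 v=4: → [2,6); WM=0
i=4 t=4 v=7: → [2,7); WM=0
i=5 t=6 v=9: → [2,9); WM=3
i=6 t=4 v=3: → [2,9); WM=3
i=7 t=9 v=9: → [9,12); WM=3
i=8 t=11 v=9: → [9,14); WM=8
i=9 t=13 v=3: → [9,16); WM=8
i=10 t=14 v=5: → [9,17); WM=8
i=11 t=13 v=8: → [9,17); WM=11
i=12 t=15 v=2: → [9,18); WM=11
i=13 t=15 v=8: → [9,18); WM=11
i=14 t=15 v=8: → [9,18); WM=12
i=15 t=17 v=3: → [9,20); WM=12
i=16 t=18 v=2: → [9,21); WM=12
i=17 t=16 v=9: → [9,21); WM=15
i=18 t=20 v=7: → [9,23); WM=15

[2,9)=4 [9,23)=6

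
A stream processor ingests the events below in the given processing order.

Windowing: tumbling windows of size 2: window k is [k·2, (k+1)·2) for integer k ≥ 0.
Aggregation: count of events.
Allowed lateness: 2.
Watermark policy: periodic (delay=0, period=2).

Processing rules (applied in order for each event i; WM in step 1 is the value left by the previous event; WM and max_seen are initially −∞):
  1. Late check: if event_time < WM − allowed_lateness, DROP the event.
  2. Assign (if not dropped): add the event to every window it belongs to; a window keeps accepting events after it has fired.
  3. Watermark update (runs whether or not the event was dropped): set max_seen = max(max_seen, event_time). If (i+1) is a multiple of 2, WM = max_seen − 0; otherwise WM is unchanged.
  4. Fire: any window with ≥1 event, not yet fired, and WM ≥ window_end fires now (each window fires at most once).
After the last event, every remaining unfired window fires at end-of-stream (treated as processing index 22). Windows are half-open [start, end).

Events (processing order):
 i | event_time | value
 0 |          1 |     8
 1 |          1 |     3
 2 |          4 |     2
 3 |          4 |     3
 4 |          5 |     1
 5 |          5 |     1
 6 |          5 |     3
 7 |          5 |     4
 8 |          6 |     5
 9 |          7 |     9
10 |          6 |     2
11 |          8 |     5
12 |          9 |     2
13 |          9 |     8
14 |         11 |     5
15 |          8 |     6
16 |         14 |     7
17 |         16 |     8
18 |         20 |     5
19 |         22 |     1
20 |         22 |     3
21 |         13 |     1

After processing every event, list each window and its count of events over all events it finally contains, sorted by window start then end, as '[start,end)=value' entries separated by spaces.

[0,2)=2 [4,6)=6 [6,8)=3 [8,10)=4 [10,12)=1 [14,16)=1 [16,18)=1 [20,22)=1 [22,24)=2

i=0 t=1 v=8: → [0,2); WM=−∞
i=1 t=1 v=3: → [0,2); WM=1
i=2 t=4 v=2: → [4,6); WM=1
i=3 t=4 v=3: → [4,6); WM=4; [0,2) fires=2
i=4 t=5 v=1: → [4,6); WM=4
i=5 t=5 v=1: → [4,6); WM=5
i=6 t=5 v=3: → [4,6); WM=5
i=7 t=5 v=4: → [4,6); WM=5
i=8 t=6 v=5: → [6,8); WM=5
i=9 t=7 v=9: → [6,8); WM=7; [4,6) fires=6
i=10 t=6 v=2: → [6,8); WM=7
i=11 t=8 v=5: → [8,10); WM=8; [6,8) fires=3
i=12 t=9 v=2: → [8,10); WM=8
i=13 t=9 v=8: → [8,10); WM=9
i=14 t=11 v=5: → [10,12); WM=9
i=15 t=8 v=6: → [8,10); WM=11; [8,10) fires=4
i=16 t=14 v=7: → [14,16); WM=11
i=17 t=16 v=8: → [16,18); WM=16; [10,12) fires=1 [14,16) fires=1
i=18 t=20 v=5: → [20,22); WM=16
i=19 t=22 v=1: → [22,24); WM=22; [16,18) fires=1 [20,22) fires=1
i=20 t=22 v=3: → [22,24); WM=22
i=21 t=13 v=1: DROP (t<22-2); WM=22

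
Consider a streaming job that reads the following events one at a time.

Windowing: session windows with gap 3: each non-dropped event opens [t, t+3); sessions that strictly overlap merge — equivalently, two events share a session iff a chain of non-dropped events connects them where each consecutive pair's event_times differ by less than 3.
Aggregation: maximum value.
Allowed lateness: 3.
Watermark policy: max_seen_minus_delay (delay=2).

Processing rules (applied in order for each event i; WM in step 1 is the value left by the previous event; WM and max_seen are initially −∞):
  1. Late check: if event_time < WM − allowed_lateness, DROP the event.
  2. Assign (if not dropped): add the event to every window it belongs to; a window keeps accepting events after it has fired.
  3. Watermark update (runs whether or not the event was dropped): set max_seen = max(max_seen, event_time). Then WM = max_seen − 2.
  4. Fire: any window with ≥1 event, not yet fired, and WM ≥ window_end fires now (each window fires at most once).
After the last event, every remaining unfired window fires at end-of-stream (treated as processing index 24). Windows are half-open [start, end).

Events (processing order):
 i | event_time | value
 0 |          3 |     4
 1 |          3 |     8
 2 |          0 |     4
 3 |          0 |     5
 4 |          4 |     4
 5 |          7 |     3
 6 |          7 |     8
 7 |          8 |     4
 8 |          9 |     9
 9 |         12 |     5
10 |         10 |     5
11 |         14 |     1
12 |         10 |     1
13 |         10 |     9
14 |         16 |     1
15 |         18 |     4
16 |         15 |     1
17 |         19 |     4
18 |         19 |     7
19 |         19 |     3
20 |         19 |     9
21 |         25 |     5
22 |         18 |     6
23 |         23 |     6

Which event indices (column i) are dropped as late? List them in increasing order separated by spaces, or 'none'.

i=0 t=3 v=4: → [3,6); WM=1
i=1 t=3 v=8: → [3,6); WM=1
i=2 t=0 v=4: → [0,3); WM=1
i=3 t=0 v=5: → [0,3); WM=1
i=4 t=4 v=4: → [3,7); WM=2
i=5 t=7 v=3: → [7,10); WM=5
i=6 t=7 v=8: → [7,10); WM=5
i=7 t=8 v=4: → [7,11); WM=6
i=8 t=9 v=9: → [7,12); WM=7
i=9 t=12 v=5: → [12,15); WM=10
i=10 t=10 v=5: → [7,15); WM=10
i=11 t=14 v=1: → [7,17); WM=12
i=12 t=10 v=1: → [7,17); WM=12
i=13 t=10 v=9: → [7,17); WM=12
i=14 t=16 v=1: → [7,19); WM=14
i=15 t=18 v=4: → [7,21); WM=16
i=16 t=15 v=1: → [7,21); WM=16
i=17 t=19 v=4: → [7,22); WM=17
i=18 t=19 v=7: → [7,22); WM=17
i=19 t=19 v=3: → [7,22); WM=17
i=20 t=19 v=9: → [7,22); WM=17
i=21 t=25 v=5: → [25,28); WM=23
i=22 t=18 v=6: DROP (t<23-3); WM=23
i=23 t=23 v=6: → [23,28); WM=23

22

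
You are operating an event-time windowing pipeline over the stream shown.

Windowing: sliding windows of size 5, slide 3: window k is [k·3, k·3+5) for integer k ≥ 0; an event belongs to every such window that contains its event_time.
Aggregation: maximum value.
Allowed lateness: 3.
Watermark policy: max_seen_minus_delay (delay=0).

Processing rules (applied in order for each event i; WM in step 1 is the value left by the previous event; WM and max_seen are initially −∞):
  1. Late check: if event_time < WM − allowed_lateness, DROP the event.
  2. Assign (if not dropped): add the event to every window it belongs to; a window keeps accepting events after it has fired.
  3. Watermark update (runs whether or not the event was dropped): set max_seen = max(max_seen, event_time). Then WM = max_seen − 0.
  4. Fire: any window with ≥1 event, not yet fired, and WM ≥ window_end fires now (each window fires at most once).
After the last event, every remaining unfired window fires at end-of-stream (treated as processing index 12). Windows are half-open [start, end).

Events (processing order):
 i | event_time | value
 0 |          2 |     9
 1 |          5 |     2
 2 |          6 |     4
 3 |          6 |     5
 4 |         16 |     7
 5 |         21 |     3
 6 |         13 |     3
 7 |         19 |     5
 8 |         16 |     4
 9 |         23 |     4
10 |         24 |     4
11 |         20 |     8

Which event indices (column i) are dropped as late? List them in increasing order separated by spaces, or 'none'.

i=0 t=2 v=9: → [0,5); WM=2
i=1 t=5 v=2: → [3,8); WM=5; [0,5) fires=9
i=2 t=6 v=4: → [6,11),[3,8); WM=6
i=3 t=6 v=5: → [6,11),[3,8); WM=6
i=4 t=16 v=7: → [15,20),[12,17); WM=16; [3,8) fires=5 [6,11) fires=5
i=5 t=21 v=3: → [21,26),[18,23); WM=21; [12,17) fires=7 [15,20) fires=7
i=6 t=13 v=3: DROP (t<21-3); WM=21
i=7 t=19 v=5: → [18,23),[15,20); WM=21
i=8 t=16 v=4: DROP (t<21-3); WM=21
i=9 t=23 v=4: → [21,26); WM=23; [18,23) fires=5
i=10 t=24 v=4: → [24,29),[21,26); WM=24
i=11 t=20 v=8: DROP (t<24-3); WM=24

6 8 11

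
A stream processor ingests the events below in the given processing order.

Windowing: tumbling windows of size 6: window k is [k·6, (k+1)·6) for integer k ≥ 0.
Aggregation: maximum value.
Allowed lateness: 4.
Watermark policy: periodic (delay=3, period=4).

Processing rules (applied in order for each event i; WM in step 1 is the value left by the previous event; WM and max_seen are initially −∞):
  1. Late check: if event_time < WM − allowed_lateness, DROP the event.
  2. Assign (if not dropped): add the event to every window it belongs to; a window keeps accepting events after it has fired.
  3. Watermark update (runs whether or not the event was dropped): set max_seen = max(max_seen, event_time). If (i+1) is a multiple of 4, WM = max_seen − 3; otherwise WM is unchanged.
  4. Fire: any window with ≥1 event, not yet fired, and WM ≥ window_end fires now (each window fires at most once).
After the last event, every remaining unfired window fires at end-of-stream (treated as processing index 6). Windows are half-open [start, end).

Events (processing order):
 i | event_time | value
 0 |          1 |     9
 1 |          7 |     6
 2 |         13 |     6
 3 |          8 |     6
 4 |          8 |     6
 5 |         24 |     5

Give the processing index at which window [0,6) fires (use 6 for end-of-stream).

3

i=0 t=1 v=9: → [0,6); WM=−∞
i=1 t=7 v=6: → [6,12); WM=−∞
i=2 t=13 v=6: → [12,18); WM=−∞
i=3 t=8 v=6: → [6,12); WM=10; [0,6) fires=9
i=4 t=8 v=6: → [6,12); WM=10
i=5 t=24 v=5: → [24,30); WM=10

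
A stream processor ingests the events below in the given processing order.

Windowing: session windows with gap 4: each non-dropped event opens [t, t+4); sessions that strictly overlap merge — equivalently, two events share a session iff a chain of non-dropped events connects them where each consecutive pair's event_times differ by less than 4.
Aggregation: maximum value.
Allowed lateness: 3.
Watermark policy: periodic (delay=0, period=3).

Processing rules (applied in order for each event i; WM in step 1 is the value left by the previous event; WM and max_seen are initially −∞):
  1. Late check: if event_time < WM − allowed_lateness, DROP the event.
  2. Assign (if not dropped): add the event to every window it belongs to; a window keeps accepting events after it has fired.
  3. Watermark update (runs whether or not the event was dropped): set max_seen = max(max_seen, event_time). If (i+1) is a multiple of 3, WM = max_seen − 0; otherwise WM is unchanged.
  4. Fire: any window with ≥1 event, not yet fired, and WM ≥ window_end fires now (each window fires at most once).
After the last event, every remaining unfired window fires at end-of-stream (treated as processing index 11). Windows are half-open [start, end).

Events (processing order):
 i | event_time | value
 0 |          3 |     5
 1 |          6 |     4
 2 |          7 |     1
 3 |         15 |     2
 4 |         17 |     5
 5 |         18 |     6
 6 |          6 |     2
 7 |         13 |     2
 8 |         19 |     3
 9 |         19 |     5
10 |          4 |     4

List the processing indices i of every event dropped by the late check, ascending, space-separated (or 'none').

6 7 10

i=0 t=3 v=5: → [3,7); WM=−∞
i=1 t=6 v=4: → [3,10); WM=−∞
i=2 t=7 v=1: → [3,11); WM=7
i=3 t=15 v=2: → [15,19); WM=7
i=4 t=17 v=5: → [15,21); WM=7
i=5 t=18 v=6: → [15,22); WM=18
i=6 t=6 v=2: DROP (t<18-3); WM=18
i=7 t=13 v=2: DROP (t<18-3); WM=18
i=8 t=19 v=3: → [15,23); WM=19
i=9 t=19 v=5: → [15,23); WM=19
i=10 t=4 v=4: DROP (t<19-3); WM=19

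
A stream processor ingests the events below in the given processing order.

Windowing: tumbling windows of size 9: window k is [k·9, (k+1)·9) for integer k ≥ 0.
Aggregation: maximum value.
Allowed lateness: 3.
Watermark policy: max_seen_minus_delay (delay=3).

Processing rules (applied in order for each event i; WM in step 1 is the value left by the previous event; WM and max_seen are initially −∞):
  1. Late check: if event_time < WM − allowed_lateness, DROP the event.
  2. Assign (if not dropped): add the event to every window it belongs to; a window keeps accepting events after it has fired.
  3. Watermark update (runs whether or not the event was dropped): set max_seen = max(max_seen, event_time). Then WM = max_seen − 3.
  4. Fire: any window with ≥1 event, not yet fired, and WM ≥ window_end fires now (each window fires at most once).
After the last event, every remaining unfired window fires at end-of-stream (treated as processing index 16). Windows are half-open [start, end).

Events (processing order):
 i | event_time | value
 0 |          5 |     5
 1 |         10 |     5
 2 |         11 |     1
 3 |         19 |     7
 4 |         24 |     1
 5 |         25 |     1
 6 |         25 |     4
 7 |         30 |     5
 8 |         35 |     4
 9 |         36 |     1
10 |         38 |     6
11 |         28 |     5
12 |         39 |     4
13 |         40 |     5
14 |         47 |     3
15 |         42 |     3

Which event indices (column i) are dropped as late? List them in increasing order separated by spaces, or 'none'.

i=0 t=5 v=5: → [0,9); WM=2
i=1 t=10 v=5: → [9,18); WM=7
i=2 t=11 v=1: → [9,18); WM=8
i=3 t=19 v=7: → [18,27); WM=16; [0,9) fires=5
i=4 t=24 v=1: → [18,27); WM=21; [9,18) fires=5
i=5 t=25 v=1: → [18,27); WM=22
i=6 t=25 v=4: → [18,27); WM=22
i=7 t=30 v=5: → [27,36); WM=27; [18,27) fires=7
i=8 t=35 v=4: → [27,36); WM=32
i=9 t=36 v=1: → [36,45); WM=33
i=10 t=38 v=6: → [36,45); WM=35
i=11 t=28 v=5: DROP (t<35-3); WM=35
i=12 t=39 v=4: → [36,45); WM=36; [27,36) fires=5
i=13 t=40 v=5: → [36,45); WM=37
i=14 t=47 v=3: → [45,54); WM=44
i=15 t=42 v=3: → [36,45); WM=44

11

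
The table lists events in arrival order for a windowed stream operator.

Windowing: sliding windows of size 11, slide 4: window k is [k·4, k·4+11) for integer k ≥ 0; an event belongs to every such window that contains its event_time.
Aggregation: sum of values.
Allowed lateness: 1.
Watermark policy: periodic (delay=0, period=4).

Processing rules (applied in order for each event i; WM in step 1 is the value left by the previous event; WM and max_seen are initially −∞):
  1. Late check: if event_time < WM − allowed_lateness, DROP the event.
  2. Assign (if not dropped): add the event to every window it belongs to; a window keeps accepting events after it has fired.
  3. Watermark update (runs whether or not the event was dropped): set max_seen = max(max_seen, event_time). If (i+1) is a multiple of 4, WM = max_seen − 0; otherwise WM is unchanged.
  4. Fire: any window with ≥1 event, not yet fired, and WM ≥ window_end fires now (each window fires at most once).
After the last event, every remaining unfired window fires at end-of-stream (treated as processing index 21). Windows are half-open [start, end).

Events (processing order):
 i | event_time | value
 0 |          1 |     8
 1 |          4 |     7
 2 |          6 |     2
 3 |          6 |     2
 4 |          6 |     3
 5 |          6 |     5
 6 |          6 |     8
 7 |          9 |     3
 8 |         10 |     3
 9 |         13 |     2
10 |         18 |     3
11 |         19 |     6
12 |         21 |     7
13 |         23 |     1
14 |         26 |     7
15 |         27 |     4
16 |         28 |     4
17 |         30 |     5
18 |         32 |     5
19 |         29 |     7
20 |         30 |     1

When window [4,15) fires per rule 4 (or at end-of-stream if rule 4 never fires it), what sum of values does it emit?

i=0 t=1 v=8: → [0,11); WM=−∞
i=1 t=4 v=7: → [4,15),[0,11); WM=−∞
i=2 t=6 v=2: → [4,15),[0,11); WM=−∞
i=3 t=6 v=2: → [4,15),[0,11); WM=6
i=4 t=6 v=3: → [4,15),[0,11); WM=6
i=5 t=6 v=5: → [4,15),[0,11); WM=6
i=6 t=6 v=8: → [4,15),[0,11); WM=6
i=7 t=9 v=3: → [8,19),[4,15),[0,11); WM=9
i=8 t=10 v=3: → [8,19),[4,15),[0,11); WM=9
i=9 t=13 v=2: → [12,23),[8,19),[4,15); WM=9
i=10 t=18 v=3: → [16,27),[12,23),[8,19); WM=9
i=11 t=19 v=6: → [16,27),[12,23); WM=19; [0,11) fires=41 [4,15) fires=35 [8,19) fires=11
i=12 t=21 v=7: → [20,31),[16,27),[12,23); WM=19
i=13 t=23 v=1: → [20,31),[16,27); WM=19
i=14 t=26 v=7: → [24,35),[20,31),[16,27); WM=19
i=15 t=27 v=4: → [24,35),[20,31); WM=27; [12,23) fires=18 [16,27) fires=24
i=16 t=28 v=4: → [28,39),[24,35),[20,31); WM=27
i=17 t=30 v=5: → [28,39),[24,35),[20,31); WM=27
i=18 t=32 v=5: → [32,43),[28,39),[24,35); WM=27
i=19 t=29 v=7: → [28,39),[24,35),[20,31); WM=32; [20,31) fires=35
i=20 t=30 v=1: DROP (t<32-1); WM=32

35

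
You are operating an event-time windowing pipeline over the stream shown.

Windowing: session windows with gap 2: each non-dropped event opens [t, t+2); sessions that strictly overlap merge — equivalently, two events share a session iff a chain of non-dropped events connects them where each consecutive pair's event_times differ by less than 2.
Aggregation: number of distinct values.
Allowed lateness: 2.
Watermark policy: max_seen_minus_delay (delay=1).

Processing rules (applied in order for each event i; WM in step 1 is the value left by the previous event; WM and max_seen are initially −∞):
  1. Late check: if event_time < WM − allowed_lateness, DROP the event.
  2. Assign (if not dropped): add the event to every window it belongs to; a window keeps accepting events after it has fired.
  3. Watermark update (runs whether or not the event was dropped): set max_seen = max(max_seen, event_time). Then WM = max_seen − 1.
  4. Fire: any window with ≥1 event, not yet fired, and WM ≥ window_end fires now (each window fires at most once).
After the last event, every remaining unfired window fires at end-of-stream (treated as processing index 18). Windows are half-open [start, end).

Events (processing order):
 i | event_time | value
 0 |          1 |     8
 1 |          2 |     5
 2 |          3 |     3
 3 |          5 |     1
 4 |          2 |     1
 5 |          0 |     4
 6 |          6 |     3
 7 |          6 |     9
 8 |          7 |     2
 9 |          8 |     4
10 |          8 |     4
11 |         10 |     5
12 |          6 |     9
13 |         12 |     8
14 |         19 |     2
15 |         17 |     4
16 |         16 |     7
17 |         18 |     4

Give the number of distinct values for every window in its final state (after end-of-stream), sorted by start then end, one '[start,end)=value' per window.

i=0 t=1 v=8: → [1,3); WM=0
i=1 t=2 v=5: → [1,4); WM=1
i=2 t=3 v=3: → [1,5); WM=2
i=3 t=5 v=1: → [5,7); WM=4
i=4 t=2 v=1: → [1,5); WM=4
i=5 t=0 v=4: DROP (t<4-2); WM=4
i=6 t=6 v=3: → [5,8); WM=5
i=7 t=6 v=9: → [5,8); WM=5
i=8 t=7 v=2: → [5,9); WM=6
i=9 t=8 v=4: → [5,10); WM=7
i=10 t=8 v=4: → [5,10); WM=7
i=11 t=10 v=5: → [10,12); WM=9
i=12 t=6 v=9: DROP (t<9-2); WM=9
i=13 t=12 v=8: → [12,14); WM=11
i=14 t=19 v=2: → [19,21); WM=18
i=15 t=17 v=4: → [17,19); WM=18
i=16 t=16 v=7: → [16,19); WM=18
i=17 t=18 v=4: → [16,21); WM=18

[1,5)=4 [5,10)=5 [10,12)=1 [12,14)=1 [16,21)=3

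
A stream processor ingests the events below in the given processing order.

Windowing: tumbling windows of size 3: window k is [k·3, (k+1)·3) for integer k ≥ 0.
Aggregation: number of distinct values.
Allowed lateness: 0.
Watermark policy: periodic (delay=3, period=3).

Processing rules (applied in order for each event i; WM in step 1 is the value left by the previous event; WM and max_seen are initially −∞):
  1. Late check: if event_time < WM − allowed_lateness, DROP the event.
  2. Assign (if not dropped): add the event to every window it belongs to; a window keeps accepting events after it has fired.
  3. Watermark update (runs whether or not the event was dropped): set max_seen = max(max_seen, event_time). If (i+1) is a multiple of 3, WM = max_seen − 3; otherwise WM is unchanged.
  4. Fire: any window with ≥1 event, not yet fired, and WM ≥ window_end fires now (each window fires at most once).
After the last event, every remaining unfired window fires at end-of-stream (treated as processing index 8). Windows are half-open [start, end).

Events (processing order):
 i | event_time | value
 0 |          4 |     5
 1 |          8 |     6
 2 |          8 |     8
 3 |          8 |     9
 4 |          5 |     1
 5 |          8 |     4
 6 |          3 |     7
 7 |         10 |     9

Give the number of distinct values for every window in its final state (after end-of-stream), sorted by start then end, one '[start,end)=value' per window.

i=0 t=4 v=5: → [3,6); WM=−∞
i=1 t=8 v=6: → [6,9); WM=−∞
i=2 t=8 v=8: → [6,9); WM=5
i=3 t=8 v=9: → [6,9); WM=5
i=4 t=5 v=1: → [3,6); WM=5
i=5 t=8 v=4: → [6,9); WM=5
i=6 t=3 v=7: DROP (t<5-0); WM=5
i=7 t=10 v=9: → [9,12); WM=5

[3,6)=2 [6,9)=4 [9,12)=1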